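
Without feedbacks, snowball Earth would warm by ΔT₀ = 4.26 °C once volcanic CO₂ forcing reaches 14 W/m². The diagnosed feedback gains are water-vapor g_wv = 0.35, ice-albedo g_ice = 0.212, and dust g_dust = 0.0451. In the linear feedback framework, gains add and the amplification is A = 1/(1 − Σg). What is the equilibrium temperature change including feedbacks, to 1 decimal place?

10.8 °C

Total gain g = 0.35 + 0.212 + 0.0451 = 0.6071.
Amplification A = 1/(1 − 0.6071) = 2.545.
ΔT = 4.26 × 2.545 = 10.8 °C.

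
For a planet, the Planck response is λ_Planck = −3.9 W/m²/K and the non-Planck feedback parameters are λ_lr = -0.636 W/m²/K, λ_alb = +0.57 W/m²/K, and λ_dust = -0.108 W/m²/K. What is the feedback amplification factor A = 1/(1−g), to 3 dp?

0.957

Convert to gains: g_lr = -0.636/3.9 = -0.1631; g_alb = 0.57/3.9 = 0.1462; g_dust = -0.108/3.9 = -0.02769.
Total gain g = -0.04459.
A = 1/(1 + 0.04459) = 0.957.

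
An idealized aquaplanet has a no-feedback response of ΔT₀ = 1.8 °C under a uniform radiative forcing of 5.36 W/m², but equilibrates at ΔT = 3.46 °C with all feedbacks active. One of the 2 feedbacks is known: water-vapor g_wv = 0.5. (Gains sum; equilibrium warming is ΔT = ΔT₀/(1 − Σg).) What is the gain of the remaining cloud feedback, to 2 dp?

-0.02

Amplification A = ΔT/ΔT₀ = 3.46/1.8 = 1.922.
Total gain g = 1 − 1/A = 1 − 1/1.922 = 0.4797.
The known gain is 0.5.
g_cld = 0.4797 − 0.5 = -0.02.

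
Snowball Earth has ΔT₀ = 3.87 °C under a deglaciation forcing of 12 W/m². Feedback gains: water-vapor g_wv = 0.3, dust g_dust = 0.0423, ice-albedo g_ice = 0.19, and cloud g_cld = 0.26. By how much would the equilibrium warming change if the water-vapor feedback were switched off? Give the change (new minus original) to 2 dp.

-11.01 °C

Original: g = 0.7923, ΔT = 3.87/(1−0.7923) = 18.6326 °C.
Without water-vapor: g' = 0.4923, ΔT' = 3.87/(1−0.4923) = 7.6226 °C.
Change = 7.6226 − 18.6326 = -11.01 °C.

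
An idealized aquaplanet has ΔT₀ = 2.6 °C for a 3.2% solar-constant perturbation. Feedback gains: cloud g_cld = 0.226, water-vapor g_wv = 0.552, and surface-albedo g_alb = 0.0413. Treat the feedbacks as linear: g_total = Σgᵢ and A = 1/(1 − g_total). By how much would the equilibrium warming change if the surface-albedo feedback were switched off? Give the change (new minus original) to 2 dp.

Original: g = 0.8193, ΔT = 2.6/(1−0.8193) = 14.3885 °C.
Without surface-albedo: g' = 0.778, ΔT' = 2.6/(1−0.778) = 11.7117 °C.
Change = 11.7117 − 14.3885 = -2.68 °C.

-2.68 °C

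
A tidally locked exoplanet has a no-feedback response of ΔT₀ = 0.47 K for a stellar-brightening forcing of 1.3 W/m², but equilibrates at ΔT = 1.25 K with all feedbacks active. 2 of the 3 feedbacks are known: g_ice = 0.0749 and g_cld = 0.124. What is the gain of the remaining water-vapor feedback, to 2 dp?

Amplification A = ΔT/ΔT₀ = 1.25/0.47 = 2.66.
Total gain g = 1 − 1/A = 1 − 1/2.66 = 0.6241.
Known gains sum to 0.0749 + 0.124 = 0.1989.
g_wv = 0.6241 − 0.1989 = 0.43.

0.43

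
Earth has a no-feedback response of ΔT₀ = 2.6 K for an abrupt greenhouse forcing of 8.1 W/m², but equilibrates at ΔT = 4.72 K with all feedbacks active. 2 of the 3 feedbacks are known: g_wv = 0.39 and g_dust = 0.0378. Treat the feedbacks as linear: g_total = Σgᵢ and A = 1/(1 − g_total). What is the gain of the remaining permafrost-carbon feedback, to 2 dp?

0.02

Amplification A = ΔT/ΔT₀ = 4.72/2.6 = 1.815.
Total gain g = 1 − 1/A = 1 − 1/1.815 = 0.449.
Known gains sum to 0.39 + 0.0378 = 0.4278.
g_pf = 0.449 − 0.4278 = 0.02.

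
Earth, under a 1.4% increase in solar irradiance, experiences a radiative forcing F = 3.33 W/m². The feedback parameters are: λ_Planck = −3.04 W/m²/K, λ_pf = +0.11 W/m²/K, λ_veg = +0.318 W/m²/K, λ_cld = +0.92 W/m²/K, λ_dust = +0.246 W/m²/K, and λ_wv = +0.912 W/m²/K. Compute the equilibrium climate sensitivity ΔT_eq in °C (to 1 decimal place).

Net feedback parameter λ = (−3.04) + (+0.11) + (+0.318) + (+0.92) + (+0.246) + (+0.912) = -0.534 W/m²/K.
ΔT = −F/λ = −3.33/(-0.534) = 6.2 °C.

6.2 °C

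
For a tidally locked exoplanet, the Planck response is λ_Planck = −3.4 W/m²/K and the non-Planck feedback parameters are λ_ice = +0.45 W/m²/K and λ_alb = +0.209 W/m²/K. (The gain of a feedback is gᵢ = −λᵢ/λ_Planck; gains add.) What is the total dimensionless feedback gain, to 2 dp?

0.19

Convert to gains: g_ice = 0.45/3.4 = 0.1324; g_alb = 0.209/3.4 = 0.06147.
Total gain g = 0.19387.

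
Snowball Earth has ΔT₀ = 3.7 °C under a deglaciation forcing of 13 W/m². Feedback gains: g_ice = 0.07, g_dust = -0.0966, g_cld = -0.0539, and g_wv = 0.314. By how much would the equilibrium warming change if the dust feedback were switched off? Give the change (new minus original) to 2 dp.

Original: g = 0.2335, ΔT = 3.7/(1−0.2335) = 4.8271 °C.
Without dust: g' = 0.3301, ΔT' = 3.7/(1−0.3301) = 5.5232 °C.
Change = 5.5232 − 4.8271 = 0.70 °C.

0.70 °C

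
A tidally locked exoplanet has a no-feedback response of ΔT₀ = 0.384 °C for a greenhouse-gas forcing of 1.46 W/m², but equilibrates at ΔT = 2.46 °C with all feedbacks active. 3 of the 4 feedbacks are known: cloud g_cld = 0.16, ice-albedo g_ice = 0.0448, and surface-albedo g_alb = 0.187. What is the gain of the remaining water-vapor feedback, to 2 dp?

Amplification A = ΔT/ΔT₀ = 2.46/0.384 = 6.406.
Total gain g = 1 − 1/A = 1 − 1/6.406 = 0.8439.
Known gains sum to 0.16 + 0.0448 + 0.187 = 0.3918.
g_wv = 0.8439 − 0.3918 = 0.45.

0.45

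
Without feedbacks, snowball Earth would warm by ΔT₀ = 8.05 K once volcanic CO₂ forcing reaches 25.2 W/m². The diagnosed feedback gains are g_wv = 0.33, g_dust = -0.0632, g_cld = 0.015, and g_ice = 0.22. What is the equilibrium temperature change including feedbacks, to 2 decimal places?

Total gain g = 0.33 − 0.0632 + 0.015 + 0.22 = 0.5018.
Amplification A = 1/(1 − 0.5018) = 2.007.
ΔT = 8.05 × 2.007 = 16.16 K.

16.16 K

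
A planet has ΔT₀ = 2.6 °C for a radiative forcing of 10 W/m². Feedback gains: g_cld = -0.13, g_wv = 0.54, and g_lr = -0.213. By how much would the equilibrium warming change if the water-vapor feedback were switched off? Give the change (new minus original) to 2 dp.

-1.30 °C

Original: g = 0.197, ΔT = 2.6/(1−0.197) = 3.2379 °C.
Without water-vapor: g' = -0.343, ΔT' = 2.6/(1+0.343) = 1.9360 °C.
Change = 1.9360 − 3.2379 = -1.30 °C.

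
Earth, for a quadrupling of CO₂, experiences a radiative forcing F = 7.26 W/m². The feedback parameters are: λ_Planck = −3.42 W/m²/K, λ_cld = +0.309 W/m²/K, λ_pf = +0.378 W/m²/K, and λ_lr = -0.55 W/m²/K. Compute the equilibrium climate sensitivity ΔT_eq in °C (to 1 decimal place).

2.2 °C

Net feedback parameter λ = (−3.42) + (+0.309) + (+0.378) + (-0.55) = -3.283 W/m²/K.
ΔT = −F/λ = −7.26/(-3.283) = 2.2 °C.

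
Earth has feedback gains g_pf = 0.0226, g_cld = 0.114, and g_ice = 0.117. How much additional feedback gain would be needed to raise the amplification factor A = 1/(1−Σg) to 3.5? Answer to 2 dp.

Current total gain = 0.2536.
Target gain for A = 3.5: g* = 1 − 1/3.5 = 0.7143.
Additional gain needed = 0.7143 − 0.2536 = 0.46.

0.46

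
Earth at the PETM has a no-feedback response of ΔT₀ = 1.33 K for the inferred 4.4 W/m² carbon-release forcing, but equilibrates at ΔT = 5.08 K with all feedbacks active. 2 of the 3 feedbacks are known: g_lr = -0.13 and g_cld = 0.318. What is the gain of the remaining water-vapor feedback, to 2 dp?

0.55

Amplification A = ΔT/ΔT₀ = 5.08/1.33 = 3.82.
Total gain g = 1 − 1/A = 1 − 1/3.82 = 0.7382.
Known gains sum to -0.13 + 0.318 = 0.188.
g_wv = 0.7382 − 0.188 = 0.55.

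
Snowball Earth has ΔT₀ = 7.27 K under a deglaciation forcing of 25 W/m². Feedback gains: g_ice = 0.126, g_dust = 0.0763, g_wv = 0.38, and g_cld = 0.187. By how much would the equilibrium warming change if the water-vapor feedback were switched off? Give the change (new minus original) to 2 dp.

Original: g = 0.7693, ΔT = 7.27/(1−0.7693) = 31.5128 K.
Without water-vapor: g' = 0.3893, ΔT' = 7.27/(1−0.3893) = 11.9044 K.
Change = 11.9044 − 31.5128 = -19.61 K.

-19.61 K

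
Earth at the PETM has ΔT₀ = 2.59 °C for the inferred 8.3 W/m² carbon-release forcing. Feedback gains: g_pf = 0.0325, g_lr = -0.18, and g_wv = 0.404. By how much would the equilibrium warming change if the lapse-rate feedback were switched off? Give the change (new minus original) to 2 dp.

Original: g = 0.2565, ΔT = 2.59/(1−0.2565) = 3.4835 °C.
Without lapse-rate: g' = 0.4365, ΔT' = 2.59/(1−0.4365) = 4.5963 °C.
Change = 4.5963 − 3.4835 = 1.11 °C.

1.11 °C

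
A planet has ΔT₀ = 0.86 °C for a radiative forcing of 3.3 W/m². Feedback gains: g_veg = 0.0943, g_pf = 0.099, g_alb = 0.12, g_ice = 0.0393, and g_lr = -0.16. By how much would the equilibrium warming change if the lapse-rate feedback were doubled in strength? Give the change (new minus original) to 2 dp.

Original: g = 0.1926, ΔT = 0.86/(1−0.1926) = 1.0651 °C.
With doubled lapse-rate: g' = 0.0326, ΔT' = 0.86/(1−0.0326) = 0.8890 °C.
Change = 0.8890 − 1.0651 = -0.18 °C.

-0.18 °C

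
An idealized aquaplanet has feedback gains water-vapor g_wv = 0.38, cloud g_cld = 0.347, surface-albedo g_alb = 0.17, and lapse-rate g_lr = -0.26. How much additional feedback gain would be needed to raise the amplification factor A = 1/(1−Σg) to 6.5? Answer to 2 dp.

0.21

Current total gain = 0.637.
Target gain for A = 6.5: g* = 1 − 1/6.5 = 0.8462.
Additional gain needed = 0.8462 − 0.637 = 0.21.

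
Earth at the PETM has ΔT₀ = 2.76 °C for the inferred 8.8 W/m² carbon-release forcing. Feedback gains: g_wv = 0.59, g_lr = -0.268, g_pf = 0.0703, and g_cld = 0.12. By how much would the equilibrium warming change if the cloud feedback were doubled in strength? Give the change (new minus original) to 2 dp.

1.85 °C

Original: g = 0.5123, ΔT = 2.76/(1−0.5123) = 5.6592 °C.
With doubled cloud: g' = 0.6323, ΔT' = 2.76/(1−0.6323) = 7.5061 °C.
Change = 7.5061 − 5.6592 = 1.85 °C.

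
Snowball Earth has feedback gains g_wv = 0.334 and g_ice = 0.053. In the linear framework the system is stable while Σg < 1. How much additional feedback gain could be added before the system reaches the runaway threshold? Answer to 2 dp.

0.61

Current total gain = 0.334 + 0.053 = 0.387.
Margin to runaway = 1 − 0.387 = 0.61.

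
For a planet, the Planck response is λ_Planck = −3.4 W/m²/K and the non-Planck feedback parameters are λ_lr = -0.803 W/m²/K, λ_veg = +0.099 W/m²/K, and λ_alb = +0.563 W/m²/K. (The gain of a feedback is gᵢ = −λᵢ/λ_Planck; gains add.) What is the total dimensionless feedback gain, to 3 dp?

Convert to gains: g_lr = -0.803/3.4 = -0.2362; g_veg = 0.099/3.4 = 0.02912; g_alb = 0.563/3.4 = 0.1656.
Total gain g = -0.04148.

-0.041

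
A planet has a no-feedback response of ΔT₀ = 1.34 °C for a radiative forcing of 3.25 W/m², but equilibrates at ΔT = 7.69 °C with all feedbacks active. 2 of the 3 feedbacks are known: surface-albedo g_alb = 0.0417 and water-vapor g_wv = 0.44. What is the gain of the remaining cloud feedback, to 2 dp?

Amplification A = ΔT/ΔT₀ = 7.69/1.34 = 5.739.
Total gain g = 1 − 1/A = 1 − 1/5.739 = 0.8258.
Known gains sum to 0.0417 + 0.44 = 0.4817.
g_cld = 0.8258 − 0.4817 = 0.34.

0.34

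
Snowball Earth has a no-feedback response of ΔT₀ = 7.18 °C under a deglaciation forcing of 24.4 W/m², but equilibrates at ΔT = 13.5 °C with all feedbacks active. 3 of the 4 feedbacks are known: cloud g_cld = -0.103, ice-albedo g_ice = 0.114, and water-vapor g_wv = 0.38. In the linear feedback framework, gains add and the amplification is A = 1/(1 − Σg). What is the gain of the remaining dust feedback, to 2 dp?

0.08

Amplification A = ΔT/ΔT₀ = 13.5/7.18 = 1.88.
Total gain g = 1 − 1/A = 1 − 1/1.88 = 0.4681.
Known gains sum to -0.103 + 0.114 + 0.38 = 0.391.
g_dust = 0.4681 − 0.391 = 0.08.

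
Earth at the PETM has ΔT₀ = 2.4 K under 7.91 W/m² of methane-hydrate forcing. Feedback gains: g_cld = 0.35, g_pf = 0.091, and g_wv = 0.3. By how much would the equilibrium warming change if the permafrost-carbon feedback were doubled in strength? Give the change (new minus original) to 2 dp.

5.02 K

Original: g = 0.741, ΔT = 2.4/(1−0.741) = 9.2664 K.
With doubled permafrost-carbon: g' = 0.832, ΔT' = 2.4/(1−0.832) = 14.2857 K.
Change = 14.2857 − 9.2664 = 5.02 K.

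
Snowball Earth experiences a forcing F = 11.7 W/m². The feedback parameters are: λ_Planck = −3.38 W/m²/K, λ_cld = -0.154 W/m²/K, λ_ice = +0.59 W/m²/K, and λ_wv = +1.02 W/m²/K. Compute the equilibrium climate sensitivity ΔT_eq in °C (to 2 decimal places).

Net feedback parameter λ = (−3.38) + (-0.154) + (+0.59) + (+1.02) = -1.924 W/m²/K.
ΔT = −F/λ = −11.7/(-1.924) = 6.08 °C.

6.08 °C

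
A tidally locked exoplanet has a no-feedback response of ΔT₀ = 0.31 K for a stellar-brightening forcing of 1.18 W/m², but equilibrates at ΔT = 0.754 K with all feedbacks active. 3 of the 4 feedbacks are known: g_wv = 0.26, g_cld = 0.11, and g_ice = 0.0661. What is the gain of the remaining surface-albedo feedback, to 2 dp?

0.15

Amplification A = ΔT/ΔT₀ = 0.754/0.31 = 2.432.
Total gain g = 1 − 1/A = 1 − 1/2.432 = 0.5888.
Known gains sum to 0.26 + 0.11 + 0.0661 = 0.4361.
g_alb = 0.5888 − 0.4361 = 0.15.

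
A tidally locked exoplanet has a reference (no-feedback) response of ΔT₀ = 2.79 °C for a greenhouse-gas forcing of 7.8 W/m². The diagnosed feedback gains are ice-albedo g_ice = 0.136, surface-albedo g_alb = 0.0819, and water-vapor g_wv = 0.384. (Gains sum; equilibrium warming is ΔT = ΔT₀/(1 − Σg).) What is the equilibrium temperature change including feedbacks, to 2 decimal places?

7.01 °C

Total gain g = 0.136 + 0.0819 + 0.384 = 0.6019.
Amplification A = 1/(1 − 0.6019) = 2.512.
ΔT = 2.79 × 2.512 = 7.01 °C.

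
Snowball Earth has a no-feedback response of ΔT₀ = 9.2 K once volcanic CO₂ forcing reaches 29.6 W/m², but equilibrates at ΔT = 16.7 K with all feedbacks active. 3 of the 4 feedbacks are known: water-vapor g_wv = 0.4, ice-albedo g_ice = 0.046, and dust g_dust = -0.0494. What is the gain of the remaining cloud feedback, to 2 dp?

0.05

Amplification A = ΔT/ΔT₀ = 16.7/9.2 = 1.815.
Total gain g = 1 − 1/A = 1 − 1/1.815 = 0.449.
Known gains sum to 0.4 + 0.046 − 0.0494 = 0.3966.
g_cld = 0.449 − 0.3966 = 0.05.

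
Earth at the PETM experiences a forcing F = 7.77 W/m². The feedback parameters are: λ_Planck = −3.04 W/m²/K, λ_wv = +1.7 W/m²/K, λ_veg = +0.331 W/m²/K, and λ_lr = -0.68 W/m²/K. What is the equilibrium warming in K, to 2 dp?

4.60 K

Net feedback parameter λ = (−3.04) + (+1.7) + (+0.331) + (-0.68) = -1.689 W/m²/K.
ΔT = −F/λ = −7.77/(-1.689) = 4.60 K.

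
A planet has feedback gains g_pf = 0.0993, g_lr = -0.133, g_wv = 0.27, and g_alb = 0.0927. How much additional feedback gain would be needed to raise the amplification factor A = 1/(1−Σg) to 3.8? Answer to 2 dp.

0.41

Current total gain = 0.329.
Target gain for A = 3.8: g* = 1 − 1/3.8 = 0.7368.
Additional gain needed = 0.7368 − 0.329 = 0.41.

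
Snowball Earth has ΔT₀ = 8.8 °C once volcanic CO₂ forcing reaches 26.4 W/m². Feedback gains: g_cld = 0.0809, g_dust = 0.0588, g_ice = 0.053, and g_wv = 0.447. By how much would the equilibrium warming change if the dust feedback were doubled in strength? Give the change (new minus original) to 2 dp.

4.76 °C

Original: g = 0.6397, ΔT = 8.8/(1−0.6397) = 24.4241 °C.
With doubled dust: g' = 0.6985, ΔT' = 8.8/(1−0.6985) = 29.1874 °C.
Change = 29.1874 − 24.4241 = 4.76 °C.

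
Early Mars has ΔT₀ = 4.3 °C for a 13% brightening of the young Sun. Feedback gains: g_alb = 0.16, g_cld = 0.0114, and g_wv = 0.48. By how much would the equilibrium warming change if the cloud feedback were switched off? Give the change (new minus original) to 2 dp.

Original: g = 0.6514, ΔT = 4.3/(1−0.6514) = 12.3351 °C.
Without cloud: g' = 0.64, ΔT' = 4.3/(1−0.64) = 11.9444 °C.
Change = 11.9444 − 12.3351 = -0.39 °C.

-0.39 °C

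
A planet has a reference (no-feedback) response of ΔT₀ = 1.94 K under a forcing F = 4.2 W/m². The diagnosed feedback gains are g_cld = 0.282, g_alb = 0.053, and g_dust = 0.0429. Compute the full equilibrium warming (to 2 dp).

Total gain g = 0.282 + 0.053 + 0.0429 = 0.3779.
Amplification A = 1/(1 − 0.3779) = 1.607.
ΔT = 1.94 × 1.607 = 3.12 K.

3.12 K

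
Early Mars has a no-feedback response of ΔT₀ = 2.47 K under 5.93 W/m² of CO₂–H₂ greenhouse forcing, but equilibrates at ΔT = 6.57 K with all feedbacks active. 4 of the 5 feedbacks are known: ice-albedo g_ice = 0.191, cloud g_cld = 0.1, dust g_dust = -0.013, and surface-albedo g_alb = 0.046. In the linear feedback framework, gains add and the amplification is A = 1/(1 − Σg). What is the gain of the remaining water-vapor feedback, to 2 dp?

Amplification A = ΔT/ΔT₀ = 6.57/2.47 = 2.66.
Total gain g = 1 − 1/A = 1 − 1/2.66 = 0.6241.
Known gains sum to 0.191 + 0.1 − 0.013 + 0.046 = 0.324.
g_wv = 0.6241 − 0.324 = 0.30.

0.30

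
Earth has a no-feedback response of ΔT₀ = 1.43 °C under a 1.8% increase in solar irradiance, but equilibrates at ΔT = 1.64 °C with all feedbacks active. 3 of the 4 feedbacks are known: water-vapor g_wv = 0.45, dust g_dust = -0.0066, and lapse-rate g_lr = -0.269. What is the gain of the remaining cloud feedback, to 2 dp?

Amplification A = ΔT/ΔT₀ = 1.64/1.43 = 1.147.
Total gain g = 1 − 1/A = 1 − 1/1.147 = 0.1282.
Known gains sum to 0.45 − 0.0066 − 0.269 = 0.1744.
g_cld = 0.1282 − 0.1744 = -0.05.

-0.05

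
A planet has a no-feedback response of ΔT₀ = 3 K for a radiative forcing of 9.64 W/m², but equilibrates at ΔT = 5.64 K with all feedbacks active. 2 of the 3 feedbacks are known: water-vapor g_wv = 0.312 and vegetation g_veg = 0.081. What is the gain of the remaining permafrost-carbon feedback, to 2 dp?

Amplification A = ΔT/ΔT₀ = 5.64/3 = 1.88.
Total gain g = 1 − 1/A = 1 − 1/1.88 = 0.4681.
Known gains sum to 0.312 + 0.081 = 0.393.
g_pf = 0.4681 − 0.393 = 0.08.

0.08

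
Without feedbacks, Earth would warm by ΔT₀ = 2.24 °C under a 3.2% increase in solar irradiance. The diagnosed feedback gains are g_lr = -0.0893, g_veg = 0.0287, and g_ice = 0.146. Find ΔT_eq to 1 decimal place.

Total gain g = -0.0893 + 0.0287 + 0.146 = 0.0854.
Amplification A = 1/(1 − 0.0854) = 1.093.
ΔT = 2.24 × 1.093 = 2.4 °C.

2.4 °C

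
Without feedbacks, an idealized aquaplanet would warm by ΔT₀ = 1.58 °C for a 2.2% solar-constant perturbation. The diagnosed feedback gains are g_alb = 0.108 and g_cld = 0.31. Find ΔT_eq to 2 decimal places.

Total gain g = 0.108 + 0.31 = 0.418.
Amplification A = 1/(1 − 0.418) = 1.718.
ΔT = 1.58 × 1.718 = 2.71 °C.

2.71 °C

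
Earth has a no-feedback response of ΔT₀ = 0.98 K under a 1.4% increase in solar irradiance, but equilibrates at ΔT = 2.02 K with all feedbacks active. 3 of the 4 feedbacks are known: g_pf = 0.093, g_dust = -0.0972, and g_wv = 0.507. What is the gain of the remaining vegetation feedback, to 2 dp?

0.01

Amplification A = ΔT/ΔT₀ = 2.02/0.98 = 2.061.
Total gain g = 1 − 1/A = 1 − 1/2.061 = 0.5148.
Known gains sum to 0.093 − 0.0972 + 0.507 = 0.5028.
g_veg = 0.5148 − 0.5028 = 0.01.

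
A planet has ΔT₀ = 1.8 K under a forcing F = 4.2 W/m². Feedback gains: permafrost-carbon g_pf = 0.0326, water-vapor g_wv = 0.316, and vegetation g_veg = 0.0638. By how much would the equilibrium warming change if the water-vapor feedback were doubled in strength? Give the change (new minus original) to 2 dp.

Original: g = 0.4124, ΔT = 1.8/(1−0.4124) = 3.0633 K.
With doubled water-vapor: g' = 0.7284, ΔT' = 1.8/(1−0.7284) = 6.6274 K.
Change = 6.6274 − 3.0633 = 3.56 K.

3.56 K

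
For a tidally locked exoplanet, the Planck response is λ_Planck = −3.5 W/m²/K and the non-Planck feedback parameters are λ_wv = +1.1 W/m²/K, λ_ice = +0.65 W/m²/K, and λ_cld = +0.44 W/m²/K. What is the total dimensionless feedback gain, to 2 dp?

Convert to gains: g_wv = 1.1/3.5 = 0.3143; g_ice = 0.65/3.5 = 0.1857; g_cld = 0.44/3.5 = 0.1257.
Total gain g = 0.6257.

0.63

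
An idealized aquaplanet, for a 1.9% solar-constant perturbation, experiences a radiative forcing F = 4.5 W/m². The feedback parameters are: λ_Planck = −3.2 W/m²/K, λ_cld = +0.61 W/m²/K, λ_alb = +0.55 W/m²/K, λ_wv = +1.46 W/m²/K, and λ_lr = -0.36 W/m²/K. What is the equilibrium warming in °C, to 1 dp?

Net feedback parameter λ = (−3.2) + (+0.61) + (+0.55) + (+1.46) + (-0.36) = -0.94 W/m²/K.
ΔT = −F/λ = −4.5/(-0.94) = 4.8 °C.

4.8 °C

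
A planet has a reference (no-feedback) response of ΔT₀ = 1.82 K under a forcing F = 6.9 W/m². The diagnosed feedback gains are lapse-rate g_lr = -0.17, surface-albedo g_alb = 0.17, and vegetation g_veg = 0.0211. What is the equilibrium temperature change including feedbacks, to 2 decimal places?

1.86 K

Total gain g = -0.17 + 0.17 + 0.0211 = 0.0211.
Amplification A = 1/(1 − 0.0211) = 1.022.
ΔT = 1.82 × 1.022 = 1.86 K.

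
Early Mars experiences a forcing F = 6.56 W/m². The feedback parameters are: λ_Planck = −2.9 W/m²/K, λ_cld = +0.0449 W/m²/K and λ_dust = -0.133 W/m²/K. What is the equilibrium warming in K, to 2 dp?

2.20 K

Net feedback parameter λ = (−2.9) + (+0.0449) + (-0.133) = -2.9881 W/m²/K.
ΔT = −F/λ = −6.56/(-2.9881) = 2.20 K.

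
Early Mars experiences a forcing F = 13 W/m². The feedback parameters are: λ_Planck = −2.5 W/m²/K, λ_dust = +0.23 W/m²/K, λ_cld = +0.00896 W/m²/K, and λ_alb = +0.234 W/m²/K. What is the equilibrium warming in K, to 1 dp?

6.4 K

Net feedback parameter λ = (−2.5) + (+0.23) + (+0.00896) + (+0.234) = -2.02704 W/m²/K.
ΔT = −F/λ = −13/(-2.02704) = 6.4 K.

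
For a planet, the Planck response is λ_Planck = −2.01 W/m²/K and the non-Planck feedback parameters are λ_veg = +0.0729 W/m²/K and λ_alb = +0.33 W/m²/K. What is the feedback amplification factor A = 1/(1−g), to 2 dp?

Convert to gains: g_veg = 0.0729/2.01 = 0.03627; g_alb = 0.33/2.01 = 0.1642.
Total gain g = 0.20047.
A = 1/(1 − 0.20047) = 1.25.

1.25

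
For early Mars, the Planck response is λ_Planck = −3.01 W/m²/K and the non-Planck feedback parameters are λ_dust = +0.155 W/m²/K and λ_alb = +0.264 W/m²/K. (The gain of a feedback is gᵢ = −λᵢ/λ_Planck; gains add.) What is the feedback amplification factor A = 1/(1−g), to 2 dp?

1.16

Convert to gains: g_dust = 0.155/3.01 = 0.0515; g_alb = 0.264/3.01 = 0.08771.
Total gain g = 0.13921.
A = 1/(1 − 0.13921) = 1.16.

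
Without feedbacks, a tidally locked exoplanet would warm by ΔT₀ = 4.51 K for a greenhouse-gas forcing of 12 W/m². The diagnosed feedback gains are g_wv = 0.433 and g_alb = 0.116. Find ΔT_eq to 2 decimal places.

Total gain g = 0.433 + 0.116 = 0.549.
Amplification A = 1/(1 − 0.549) = 2.217.
ΔT = 4.51 × 2.217 = 10.00 K.

10.00 K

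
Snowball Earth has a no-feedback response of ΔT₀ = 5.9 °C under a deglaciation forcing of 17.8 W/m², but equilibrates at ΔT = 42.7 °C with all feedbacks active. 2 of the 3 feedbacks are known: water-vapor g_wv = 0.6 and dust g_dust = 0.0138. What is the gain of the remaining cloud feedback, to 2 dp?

Amplification A = ΔT/ΔT₀ = 42.7/5.9 = 7.237.
Total gain g = 1 − 1/A = 1 − 1/7.237 = 0.8618.
Known gains sum to 0.6 + 0.0138 = 0.6138.
g_cld = 0.8618 − 0.6138 = 0.25.

0.25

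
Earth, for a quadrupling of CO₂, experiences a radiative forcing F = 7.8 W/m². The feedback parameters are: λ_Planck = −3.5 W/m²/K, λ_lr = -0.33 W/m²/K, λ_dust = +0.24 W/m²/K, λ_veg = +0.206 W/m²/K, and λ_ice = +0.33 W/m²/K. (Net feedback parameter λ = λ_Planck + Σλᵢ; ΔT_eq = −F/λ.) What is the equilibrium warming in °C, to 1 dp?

Net feedback parameter λ = (−3.5) + (-0.33) + (+0.24) + (+0.206) + (+0.33) = -3.054 W/m²/K.
ΔT = −F/λ = −7.8/(-3.054) = 2.6 °C.

2.6 °C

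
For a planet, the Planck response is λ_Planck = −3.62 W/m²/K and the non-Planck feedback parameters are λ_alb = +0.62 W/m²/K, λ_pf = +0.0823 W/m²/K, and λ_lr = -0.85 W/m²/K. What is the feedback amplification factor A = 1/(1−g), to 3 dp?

0.961

Convert to gains: g_alb = 0.62/3.62 = 0.1713; g_pf = 0.0823/3.62 = 0.02273; g_lr = -0.85/3.62 = -0.2348.
Total gain g = -0.04077.
A = 1/(1 + 0.04077) = 0.961.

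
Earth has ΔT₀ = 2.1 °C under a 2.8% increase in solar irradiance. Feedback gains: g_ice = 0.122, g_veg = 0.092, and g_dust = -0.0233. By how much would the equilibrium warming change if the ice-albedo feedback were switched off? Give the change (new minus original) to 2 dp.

-0.34 °C

Original: g = 0.1907, ΔT = 2.1/(1−0.1907) = 2.5948 °C.
Without ice-albedo: g' = 0.0687, ΔT' = 2.1/(1−0.0687) = 2.2549 °C.
Change = 2.2549 − 2.5948 = -0.34 °C.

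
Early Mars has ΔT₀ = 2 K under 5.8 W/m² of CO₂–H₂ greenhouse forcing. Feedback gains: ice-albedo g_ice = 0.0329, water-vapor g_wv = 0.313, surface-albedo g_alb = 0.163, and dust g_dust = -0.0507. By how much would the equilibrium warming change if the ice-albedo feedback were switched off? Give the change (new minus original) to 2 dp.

-0.21 K

Original: g = 0.4582, ΔT = 2/(1−0.4582) = 3.6914 K.
Without ice-albedo: g' = 0.4253, ΔT' = 2/(1−0.4253) = 3.4801 K.
Change = 3.4801 − 3.6914 = -0.21 K.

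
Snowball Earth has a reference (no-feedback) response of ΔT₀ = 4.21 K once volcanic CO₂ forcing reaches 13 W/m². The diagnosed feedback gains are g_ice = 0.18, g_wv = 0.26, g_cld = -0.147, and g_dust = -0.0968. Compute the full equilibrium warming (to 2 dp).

Total gain g = 0.18 + 0.26 − 0.147 − 0.0968 = 0.1962.
Amplification A = 1/(1 − 0.1962) = 1.244.
ΔT = 4.21 × 1.244 = 5.24 K.

5.24 K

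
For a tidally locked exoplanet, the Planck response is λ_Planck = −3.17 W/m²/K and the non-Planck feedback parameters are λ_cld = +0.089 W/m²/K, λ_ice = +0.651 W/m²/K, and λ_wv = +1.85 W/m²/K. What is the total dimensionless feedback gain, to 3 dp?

Convert to gains: g_cld = 0.089/3.17 = 0.02808; g_ice = 0.651/3.17 = 0.2054; g_wv = 1.85/3.17 = 0.5836.
Total gain g = 0.81708.

0.817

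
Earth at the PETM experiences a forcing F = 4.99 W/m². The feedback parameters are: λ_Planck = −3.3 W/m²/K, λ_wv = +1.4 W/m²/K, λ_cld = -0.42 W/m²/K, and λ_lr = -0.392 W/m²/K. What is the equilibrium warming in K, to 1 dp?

Net feedback parameter λ = (−3.3) + (+1.4) + (-0.42) + (-0.392) = -2.712 W/m²/K.
ΔT = −F/λ = −4.99/(-2.712) = 1.8 K.

1.8 K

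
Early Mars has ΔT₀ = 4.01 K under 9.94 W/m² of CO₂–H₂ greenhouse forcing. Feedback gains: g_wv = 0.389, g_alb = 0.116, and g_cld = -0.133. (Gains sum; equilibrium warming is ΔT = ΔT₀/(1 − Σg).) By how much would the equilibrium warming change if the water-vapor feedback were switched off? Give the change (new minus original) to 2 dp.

Original: g = 0.372, ΔT = 4.01/(1−0.372) = 6.3854 K.
Without water-vapor: g' = -0.017, ΔT' = 4.01/(1+0.017) = 3.9430 K.
Change = 3.9430 − 6.3854 = -2.44 K.

-2.44 K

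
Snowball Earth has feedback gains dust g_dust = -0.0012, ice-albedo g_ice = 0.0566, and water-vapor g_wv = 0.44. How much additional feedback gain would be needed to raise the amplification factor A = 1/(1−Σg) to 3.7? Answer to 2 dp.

0.23

Current total gain = 0.4954.
Target gain for A = 3.7: g* = 1 − 1/3.7 = 0.7297.
Additional gain needed = 0.7297 − 0.4954 = 0.23.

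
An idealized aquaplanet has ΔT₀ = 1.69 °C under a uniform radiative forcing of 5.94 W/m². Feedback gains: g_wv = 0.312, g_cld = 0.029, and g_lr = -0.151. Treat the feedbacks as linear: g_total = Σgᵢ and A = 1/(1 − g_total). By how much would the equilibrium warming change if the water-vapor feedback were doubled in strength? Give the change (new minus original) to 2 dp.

Original: g = 0.19, ΔT = 1.69/(1−0.19) = 2.0864 °C.
With doubled water-vapor: g' = 0.502, ΔT' = 1.69/(1−0.502) = 3.3936 °C.
Change = 3.3936 − 2.0864 = 1.31 °C.

1.31 °C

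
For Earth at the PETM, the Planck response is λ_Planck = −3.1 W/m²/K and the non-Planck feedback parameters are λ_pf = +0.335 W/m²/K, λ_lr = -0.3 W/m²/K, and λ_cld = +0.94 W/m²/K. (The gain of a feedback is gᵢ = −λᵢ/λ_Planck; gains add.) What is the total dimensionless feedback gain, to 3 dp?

Convert to gains: g_pf = 0.335/3.1 = 0.1081; g_lr = -0.3/3.1 = -0.09677; g_cld = 0.94/3.1 = 0.3032.
Total gain g = 0.31453.

0.315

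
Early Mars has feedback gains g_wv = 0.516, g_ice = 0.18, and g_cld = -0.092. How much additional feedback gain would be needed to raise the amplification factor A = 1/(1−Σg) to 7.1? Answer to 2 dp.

0.26

Current total gain = 0.604.
Target gain for A = 7.1: g* = 1 − 1/7.1 = 0.8592.
Additional gain needed = 0.8592 − 0.604 = 0.26.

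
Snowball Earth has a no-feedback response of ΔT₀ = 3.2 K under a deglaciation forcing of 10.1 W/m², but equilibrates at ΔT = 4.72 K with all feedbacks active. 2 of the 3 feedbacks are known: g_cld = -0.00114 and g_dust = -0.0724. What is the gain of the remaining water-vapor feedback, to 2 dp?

0.40

Amplification A = ΔT/ΔT₀ = 4.72/3.2 = 1.475.
Total gain g = 1 − 1/A = 1 − 1/1.475 = 0.322.
Known gains sum to -0.00114 − 0.0724 = -0.07354.
g_wv = 0.322 + 0.07354 = 0.40.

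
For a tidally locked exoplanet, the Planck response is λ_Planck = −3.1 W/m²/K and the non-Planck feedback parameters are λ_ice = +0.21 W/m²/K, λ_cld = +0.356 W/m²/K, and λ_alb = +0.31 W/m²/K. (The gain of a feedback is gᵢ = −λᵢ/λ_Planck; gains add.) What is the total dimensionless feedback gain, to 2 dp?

Convert to gains: g_ice = 0.21/3.1 = 0.06774; g_cld = 0.356/3.1 = 0.1148; g_alb = 0.31/3.1 = 0.1.
Total gain g = 0.28254.

0.28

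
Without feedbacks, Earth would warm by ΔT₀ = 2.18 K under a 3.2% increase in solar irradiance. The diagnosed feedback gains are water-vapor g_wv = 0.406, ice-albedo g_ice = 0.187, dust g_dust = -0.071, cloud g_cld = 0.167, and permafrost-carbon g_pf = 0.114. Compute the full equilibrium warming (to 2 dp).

11.07 K

Total gain g = 0.406 + 0.187 − 0.071 + 0.167 + 0.114 = 0.803.
Amplification A = 1/(1 − 0.803) = 5.076.
ΔT = 2.18 × 5.076 = 11.07 K.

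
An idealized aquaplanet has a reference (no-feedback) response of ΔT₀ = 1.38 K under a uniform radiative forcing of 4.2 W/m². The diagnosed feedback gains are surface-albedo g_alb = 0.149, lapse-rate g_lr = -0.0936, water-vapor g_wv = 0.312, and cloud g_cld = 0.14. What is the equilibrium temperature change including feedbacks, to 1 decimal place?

Total gain g = 0.149 − 0.0936 + 0.312 + 0.14 = 0.5074.
Amplification A = 1/(1 − 0.5074) = 2.03.
ΔT = 1.38 × 2.03 = 2.8 K.

2.8 K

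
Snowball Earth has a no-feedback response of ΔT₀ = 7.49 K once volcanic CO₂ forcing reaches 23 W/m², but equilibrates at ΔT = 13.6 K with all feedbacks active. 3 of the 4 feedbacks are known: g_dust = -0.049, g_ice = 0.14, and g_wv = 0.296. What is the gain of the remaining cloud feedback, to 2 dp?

0.06

Amplification A = ΔT/ΔT₀ = 13.6/7.49 = 1.816.
Total gain g = 1 − 1/A = 1 − 1/1.816 = 0.4493.
Known gains sum to -0.049 + 0.14 + 0.296 = 0.387.
g_cld = 0.4493 − 0.387 = 0.06.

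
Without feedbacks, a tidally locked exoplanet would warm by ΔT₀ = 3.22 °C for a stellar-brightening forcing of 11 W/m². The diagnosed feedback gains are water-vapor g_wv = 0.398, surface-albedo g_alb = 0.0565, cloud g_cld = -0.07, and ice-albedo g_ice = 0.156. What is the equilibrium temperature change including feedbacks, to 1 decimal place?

7.0 °C

Total gain g = 0.398 + 0.0565 − 0.07 + 0.156 = 0.5405.
Amplification A = 1/(1 − 0.5405) = 2.176.
ΔT = 3.22 × 2.176 = 7.0 °C.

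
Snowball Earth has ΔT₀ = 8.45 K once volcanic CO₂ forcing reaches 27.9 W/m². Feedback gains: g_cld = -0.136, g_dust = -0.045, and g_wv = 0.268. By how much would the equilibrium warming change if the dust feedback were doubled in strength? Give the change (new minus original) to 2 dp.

Original: g = 0.087, ΔT = 8.45/(1−0.087) = 9.2552 K.
With doubled dust: g' = 0.042, ΔT' = 8.45/(1−0.042) = 8.8205 K.
Change = 8.8205 − 9.2552 = -0.43 K.

-0.43 K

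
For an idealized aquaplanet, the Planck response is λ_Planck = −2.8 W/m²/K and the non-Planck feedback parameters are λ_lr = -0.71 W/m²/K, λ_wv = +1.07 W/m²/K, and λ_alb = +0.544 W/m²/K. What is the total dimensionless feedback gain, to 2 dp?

Convert to gains: g_lr = -0.71/2.8 = -0.2536; g_wv = 1.07/2.8 = 0.3821; g_alb = 0.544/2.8 = 0.1943.
Total gain g = 0.3228.

0.32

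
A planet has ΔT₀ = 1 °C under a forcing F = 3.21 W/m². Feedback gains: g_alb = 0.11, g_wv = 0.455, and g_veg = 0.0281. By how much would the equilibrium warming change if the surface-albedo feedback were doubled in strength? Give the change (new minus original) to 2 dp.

0.91 °C

Original: g = 0.5931, ΔT = 1/(1−0.5931) = 2.4576 °C.
With doubled surface-albedo: g' = 0.7031, ΔT' = 1/(1−0.7031) = 3.3681 °C.
Change = 3.3681 − 2.4576 = 0.91 °C.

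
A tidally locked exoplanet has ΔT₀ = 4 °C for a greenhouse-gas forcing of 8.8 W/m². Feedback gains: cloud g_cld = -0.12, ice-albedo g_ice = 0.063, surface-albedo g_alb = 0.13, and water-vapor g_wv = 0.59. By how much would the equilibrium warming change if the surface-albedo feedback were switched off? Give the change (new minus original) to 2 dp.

Original: g = 0.663, ΔT = 4/(1−0.663) = 11.8694 °C.
Without surface-albedo: g' = 0.533, ΔT' = 4/(1−0.533) = 8.5653 °C.
Change = 8.5653 − 11.8694 = -3.30 °C.

-3.30 °C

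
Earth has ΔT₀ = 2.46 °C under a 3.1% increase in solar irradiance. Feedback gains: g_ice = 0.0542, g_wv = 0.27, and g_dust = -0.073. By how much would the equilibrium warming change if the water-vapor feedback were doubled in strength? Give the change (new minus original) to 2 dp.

1.85 °C

Original: g = 0.2512, ΔT = 2.46/(1−0.2512) = 3.2853 °C.
With doubled water-vapor: g' = 0.5212, ΔT' = 2.46/(1−0.5212) = 5.1378 °C.
Change = 5.1378 − 3.2853 = 1.85 °C.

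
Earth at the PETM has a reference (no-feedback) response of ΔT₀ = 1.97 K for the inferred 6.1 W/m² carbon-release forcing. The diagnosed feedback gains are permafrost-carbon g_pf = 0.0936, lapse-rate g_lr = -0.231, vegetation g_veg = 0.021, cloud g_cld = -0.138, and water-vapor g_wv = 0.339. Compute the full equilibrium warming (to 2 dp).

2.15 K

Total gain g = 0.0936 − 0.231 + 0.021 − 0.138 + 0.339 = 0.0846.
Amplification A = 1/(1 − 0.0846) = 1.092.
ΔT = 1.97 × 1.092 = 2.15 K.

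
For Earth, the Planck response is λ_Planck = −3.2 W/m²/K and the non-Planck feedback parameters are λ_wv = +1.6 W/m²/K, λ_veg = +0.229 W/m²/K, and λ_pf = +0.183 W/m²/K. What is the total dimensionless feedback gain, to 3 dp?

0.629

Convert to gains: g_wv = 1.6/3.2 = 0.5; g_veg = 0.229/3.2 = 0.07156; g_pf = 0.183/3.2 = 0.05719.
Total gain g = 0.62875.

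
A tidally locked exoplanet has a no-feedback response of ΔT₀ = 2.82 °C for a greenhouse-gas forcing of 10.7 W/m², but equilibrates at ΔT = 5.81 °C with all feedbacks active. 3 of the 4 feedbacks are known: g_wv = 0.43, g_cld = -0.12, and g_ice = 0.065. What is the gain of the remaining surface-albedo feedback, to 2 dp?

0.14

Amplification A = ΔT/ΔT₀ = 5.81/2.82 = 2.06.
Total gain g = 1 − 1/A = 1 − 1/2.06 = 0.5146.
Known gains sum to 0.43 − 0.12 + 0.065 = 0.375.
g_alb = 0.5146 − 0.375 = 0.14.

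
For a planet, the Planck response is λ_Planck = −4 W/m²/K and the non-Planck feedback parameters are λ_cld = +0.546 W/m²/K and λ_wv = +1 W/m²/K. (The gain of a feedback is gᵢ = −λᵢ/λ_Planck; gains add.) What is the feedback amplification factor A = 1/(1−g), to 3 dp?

Convert to gains: g_cld = 0.546/4 = 0.1365; g_wv = 1/4 = 0.25.
Total gain g = 0.3865.
A = 1/(1 − 0.3865) = 1.630.

1.630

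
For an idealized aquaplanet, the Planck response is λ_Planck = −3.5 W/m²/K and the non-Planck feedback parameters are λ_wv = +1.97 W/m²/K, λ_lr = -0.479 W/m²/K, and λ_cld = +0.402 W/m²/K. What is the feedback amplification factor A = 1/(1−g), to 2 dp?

Convert to gains: g_wv = 1.97/3.5 = 0.5629; g_lr = -0.479/3.5 = -0.1369; g_cld = 0.402/3.5 = 0.1149.
Total gain g = 0.5409.
A = 1/(1 − 0.5409) = 2.18.

2.18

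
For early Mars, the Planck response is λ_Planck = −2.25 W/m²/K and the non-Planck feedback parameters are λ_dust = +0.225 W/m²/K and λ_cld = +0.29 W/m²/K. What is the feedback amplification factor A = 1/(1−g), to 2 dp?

Convert to gains: g_dust = 0.225/2.25 = 0.1; g_cld = 0.29/2.25 = 0.1289.
Total gain g = 0.2289.
A = 1/(1 − 0.2289) = 1.30.

1.30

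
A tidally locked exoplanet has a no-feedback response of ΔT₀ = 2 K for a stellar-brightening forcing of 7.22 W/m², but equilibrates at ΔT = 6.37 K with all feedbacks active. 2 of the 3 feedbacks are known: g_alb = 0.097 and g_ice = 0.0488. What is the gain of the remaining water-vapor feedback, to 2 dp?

Amplification A = ΔT/ΔT₀ = 6.37/2 = 3.185.
Total gain g = 1 − 1/A = 1 − 1/3.185 = 0.686.
Known gains sum to 0.097 + 0.0488 = 0.1458.
g_wv = 0.686 − 0.1458 = 0.54.

0.54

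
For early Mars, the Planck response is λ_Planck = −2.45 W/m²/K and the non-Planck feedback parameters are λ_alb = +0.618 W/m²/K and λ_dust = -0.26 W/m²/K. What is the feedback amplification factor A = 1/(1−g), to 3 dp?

Convert to gains: g_alb = 0.618/2.45 = 0.2522; g_dust = -0.26/2.45 = -0.1061.
Total gain g = 0.1461.
A = 1/(1 − 0.1461) = 1.171.

1.171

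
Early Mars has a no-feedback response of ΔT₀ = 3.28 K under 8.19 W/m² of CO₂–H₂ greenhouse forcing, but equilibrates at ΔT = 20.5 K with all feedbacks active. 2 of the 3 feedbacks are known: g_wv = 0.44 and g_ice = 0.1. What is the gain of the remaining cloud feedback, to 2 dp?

Amplification A = ΔT/ΔT₀ = 20.5/3.28 = 6.25.
Total gain g = 1 − 1/A = 1 − 1/6.25 = 0.84.
Known gains sum to 0.44 + 0.1 = 0.54.
g_cld = 0.84 − 0.54 = 0.30.

0.30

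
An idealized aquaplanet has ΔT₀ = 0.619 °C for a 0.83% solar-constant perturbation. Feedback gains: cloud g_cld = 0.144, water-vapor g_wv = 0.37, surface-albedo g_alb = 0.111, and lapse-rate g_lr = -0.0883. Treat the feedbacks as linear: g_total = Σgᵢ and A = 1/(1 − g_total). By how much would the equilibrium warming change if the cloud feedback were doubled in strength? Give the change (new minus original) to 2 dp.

Original: g = 0.5367, ΔT = 0.619/(1−0.5367) = 1.3361 °C.
With doubled cloud: g' = 0.6807, ΔT' = 0.619/(1−0.6807) = 1.9386 °C.
Change = 1.9386 − 1.3361 = 0.60 °C.

0.60 °C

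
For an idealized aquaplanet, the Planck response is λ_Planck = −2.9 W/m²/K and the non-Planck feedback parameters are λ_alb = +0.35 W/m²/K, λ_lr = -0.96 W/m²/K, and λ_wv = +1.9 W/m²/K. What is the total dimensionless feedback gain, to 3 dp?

Convert to gains: g_alb = 0.35/2.9 = 0.1207; g_lr = -0.96/2.9 = -0.331; g_wv = 1.9/2.9 = 0.6552.
Total gain g = 0.4449.

0.445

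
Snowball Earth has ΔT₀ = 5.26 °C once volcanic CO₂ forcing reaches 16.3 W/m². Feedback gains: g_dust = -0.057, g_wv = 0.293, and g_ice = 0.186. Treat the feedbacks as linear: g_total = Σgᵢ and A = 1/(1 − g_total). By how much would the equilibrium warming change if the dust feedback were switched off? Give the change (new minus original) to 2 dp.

Original: g = 0.422, ΔT = 5.26/(1−0.422) = 9.1003 °C.
Without dust: g' = 0.479, ΔT' = 5.26/(1−0.479) = 10.0960 °C.
Change = 10.0960 − 9.1003 = 1.00 °C.

1.00 °C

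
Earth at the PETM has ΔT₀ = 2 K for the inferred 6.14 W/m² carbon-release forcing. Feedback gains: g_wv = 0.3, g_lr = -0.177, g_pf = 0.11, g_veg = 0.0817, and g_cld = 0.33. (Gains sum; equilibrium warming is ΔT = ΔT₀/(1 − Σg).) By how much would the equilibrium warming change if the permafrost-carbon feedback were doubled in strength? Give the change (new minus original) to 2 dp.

2.52 K

Original: g = 0.6447, ΔT = 2/(1−0.6447) = 5.6290 K.
With doubled permafrost-carbon: g' = 0.7547, ΔT' = 2/(1−0.7547) = 8.1533 K.
Change = 8.1533 − 5.6290 = 2.52 K.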